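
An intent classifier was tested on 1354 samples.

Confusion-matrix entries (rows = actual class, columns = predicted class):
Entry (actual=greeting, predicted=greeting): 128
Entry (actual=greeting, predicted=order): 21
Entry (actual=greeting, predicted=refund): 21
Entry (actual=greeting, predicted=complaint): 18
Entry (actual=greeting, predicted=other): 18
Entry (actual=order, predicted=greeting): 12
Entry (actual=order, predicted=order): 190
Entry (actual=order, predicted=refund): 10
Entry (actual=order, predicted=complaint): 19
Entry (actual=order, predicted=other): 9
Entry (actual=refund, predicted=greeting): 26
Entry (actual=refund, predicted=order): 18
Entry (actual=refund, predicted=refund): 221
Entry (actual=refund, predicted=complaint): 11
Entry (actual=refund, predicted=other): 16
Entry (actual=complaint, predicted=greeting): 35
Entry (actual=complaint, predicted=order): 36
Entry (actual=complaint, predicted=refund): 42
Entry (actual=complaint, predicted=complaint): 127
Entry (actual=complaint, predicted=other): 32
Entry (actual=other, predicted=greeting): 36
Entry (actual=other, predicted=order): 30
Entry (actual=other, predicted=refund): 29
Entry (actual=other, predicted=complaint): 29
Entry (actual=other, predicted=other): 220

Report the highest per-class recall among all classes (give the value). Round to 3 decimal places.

Per-class recall (TP/(TP+FN)):
  greeting: TP=128, FN=21+21+18+18=78 → 128/206 = 0.6214
  order: TP=190, FN=12+10+19+9=50 → 190/240 = 0.7917
  refund: TP=221, FN=26+18+11+16=71 → 221/292 = 0.7568
  complaint: TP=127, FN=35+36+42+32=145 → 127/272 = 0.4669
  other: TP=220, FN=36+30+29+29=124 → 220/344 = 0.6395
Highest is class 'order' with recall = 0.792.

0.792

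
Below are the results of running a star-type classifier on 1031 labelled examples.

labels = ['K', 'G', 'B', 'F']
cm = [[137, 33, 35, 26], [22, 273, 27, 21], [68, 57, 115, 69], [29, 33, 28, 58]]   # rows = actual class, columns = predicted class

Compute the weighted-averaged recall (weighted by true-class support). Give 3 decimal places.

Per-class recall (TP/(TP+FN)):
  K: TP=137, FN=33+35+26=94 → 137/231 = 0.5931
  G: TP=273, FN=22+27+21=70 → 273/343 = 0.7959
  B: TP=115, FN=68+57+69=194 → 115/309 = 0.3722
  F: TP=58, FN=29+33+28=90 → 58/148 = 0.3919
Weighted-recall = Σ (supportᵢ/N)·recallᵢ with N=1031: (231/1031)·0.5931 + (343/1031)·0.7959 + (309/1031)·0.3722 + (148/1031)·0.3919 = 0.565

0.565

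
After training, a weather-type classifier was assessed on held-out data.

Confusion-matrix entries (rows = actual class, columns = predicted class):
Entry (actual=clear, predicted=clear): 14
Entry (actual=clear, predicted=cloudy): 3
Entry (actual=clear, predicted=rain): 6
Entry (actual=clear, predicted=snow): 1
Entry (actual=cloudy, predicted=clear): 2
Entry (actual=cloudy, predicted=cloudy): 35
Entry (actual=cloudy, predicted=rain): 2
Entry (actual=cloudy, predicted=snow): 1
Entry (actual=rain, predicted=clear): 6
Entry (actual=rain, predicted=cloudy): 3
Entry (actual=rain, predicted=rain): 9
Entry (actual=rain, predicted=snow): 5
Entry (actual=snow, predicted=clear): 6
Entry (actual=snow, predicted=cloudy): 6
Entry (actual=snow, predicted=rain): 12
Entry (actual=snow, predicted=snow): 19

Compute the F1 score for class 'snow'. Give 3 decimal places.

Treat 'snow' as positive and all other classes as negative.
F1 score = 2·TP/(2·TP+FP+FN).
snow: TP=19, FP=1+1+5=7, FN=6+6+12=24 → 38/69 = 0.5507

0.551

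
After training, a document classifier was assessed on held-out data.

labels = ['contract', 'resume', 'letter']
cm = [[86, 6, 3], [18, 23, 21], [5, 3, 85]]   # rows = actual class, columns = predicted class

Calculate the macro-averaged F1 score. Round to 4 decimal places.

Per-class F1 score (2·TP/(2·TP+FP+FN)):
  contract: TP=86, FP=18+5=23, FN=6+3=9 → 172/204 = 0.84314
  resume: TP=23, FP=6+3=9, FN=18+21=39 → 46/94 = 0.48936
  letter: TP=85, FP=3+21=24, FN=5+3=8 → 170/202 = 0.84158
Macro-F1 score = mean = (0.84314 + 0.48936 + 0.84158) / 3 = 0.7247

0.7247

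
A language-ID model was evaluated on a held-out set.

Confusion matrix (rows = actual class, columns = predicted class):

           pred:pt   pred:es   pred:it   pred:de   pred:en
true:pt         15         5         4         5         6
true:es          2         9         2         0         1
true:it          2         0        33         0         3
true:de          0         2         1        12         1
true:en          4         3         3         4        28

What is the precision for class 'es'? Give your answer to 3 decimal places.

0.474

precision = TP/(TP+FP).
es: TP=9, FP=5+0+2+3=10 → 9/19 = 0.4737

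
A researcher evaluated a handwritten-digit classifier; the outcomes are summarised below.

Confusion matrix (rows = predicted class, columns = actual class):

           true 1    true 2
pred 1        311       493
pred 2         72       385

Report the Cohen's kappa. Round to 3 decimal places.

0.191

Observed agreement pₒ = trace/N = 696/1261 = 0.5519
Expected agreement pₑ = Σ (rowᵢ·colᵢ)/N² = (383·804 + 878·457)/1261² = 0.4460
κ = (pₒ − pₑ)/(1 − pₑ) = (0.5519 − 0.4460)/(1 − 0.4460) = 0.191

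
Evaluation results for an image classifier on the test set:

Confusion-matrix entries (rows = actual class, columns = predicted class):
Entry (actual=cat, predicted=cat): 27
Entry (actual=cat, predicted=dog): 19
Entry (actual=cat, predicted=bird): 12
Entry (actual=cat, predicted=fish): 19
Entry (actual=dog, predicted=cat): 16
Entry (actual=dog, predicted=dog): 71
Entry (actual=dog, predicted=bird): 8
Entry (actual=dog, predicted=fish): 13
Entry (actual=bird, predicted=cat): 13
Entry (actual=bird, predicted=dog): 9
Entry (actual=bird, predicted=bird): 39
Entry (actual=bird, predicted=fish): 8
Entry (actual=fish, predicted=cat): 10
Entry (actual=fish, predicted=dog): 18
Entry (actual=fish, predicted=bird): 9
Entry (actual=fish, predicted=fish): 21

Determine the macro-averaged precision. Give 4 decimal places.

Per-class precision (TP/(TP+FP)):
  cat: TP=27, FP=16+13+10=39 → 27/66 = 0.40909
  dog: TP=71, FP=19+9+18=46 → 71/117 = 0.60684
  bird: TP=39, FP=12+8+9=29 → 39/68 = 0.57353
  fish: TP=21, FP=19+13+8=40 → 21/61 = 0.34426
Macro-precision = mean = (0.40909 + 0.60684 + 0.57353 + 0.34426) / 4 = 0.4834

0.4834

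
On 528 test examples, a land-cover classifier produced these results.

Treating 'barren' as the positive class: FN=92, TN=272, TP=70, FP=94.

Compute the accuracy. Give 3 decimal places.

Accuracy = (TP+TN)/N = (70+272)/528 = 0.648

0.648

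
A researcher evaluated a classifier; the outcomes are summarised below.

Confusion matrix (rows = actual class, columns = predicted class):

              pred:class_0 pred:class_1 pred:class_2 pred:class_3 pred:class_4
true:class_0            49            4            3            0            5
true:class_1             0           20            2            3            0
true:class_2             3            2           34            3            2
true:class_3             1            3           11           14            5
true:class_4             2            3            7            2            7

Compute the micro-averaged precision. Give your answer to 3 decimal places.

0.670

Micro-averaging pools counts across classes: ΣTP=124, ΣFP=61, ΣFN=61.
Micro-precision = TP/(TP+FP) on pooled counts = 0.670 (equals overall accuracy in single-label multiclass).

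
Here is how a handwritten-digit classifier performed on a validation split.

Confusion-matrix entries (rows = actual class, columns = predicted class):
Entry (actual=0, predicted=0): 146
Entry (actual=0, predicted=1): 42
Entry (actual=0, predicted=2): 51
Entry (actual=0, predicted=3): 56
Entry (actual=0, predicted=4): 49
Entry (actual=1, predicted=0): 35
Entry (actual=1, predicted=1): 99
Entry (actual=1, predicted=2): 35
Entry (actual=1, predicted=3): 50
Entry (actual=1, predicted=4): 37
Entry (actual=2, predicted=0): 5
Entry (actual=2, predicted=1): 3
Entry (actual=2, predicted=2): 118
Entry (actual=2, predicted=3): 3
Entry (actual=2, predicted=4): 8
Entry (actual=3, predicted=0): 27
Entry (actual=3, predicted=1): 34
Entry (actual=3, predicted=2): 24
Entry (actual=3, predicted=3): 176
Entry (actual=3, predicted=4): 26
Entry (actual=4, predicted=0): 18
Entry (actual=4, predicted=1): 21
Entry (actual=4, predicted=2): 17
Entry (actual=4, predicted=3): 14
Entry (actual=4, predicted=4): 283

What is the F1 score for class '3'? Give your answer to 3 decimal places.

F1 score = 2·TP/(2·TP+FP+FN).
3: TP=176, FP=56+50+3+14=123, FN=27+34+24+26=111 → 352/586 = 0.6007

0.601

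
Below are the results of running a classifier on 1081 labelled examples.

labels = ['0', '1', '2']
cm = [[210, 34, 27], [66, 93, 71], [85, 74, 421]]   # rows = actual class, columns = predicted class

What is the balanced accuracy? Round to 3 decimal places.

0.635

Balanced accuracy = mean of per-class recall.
  0: recall = 210/271 = 0.7749
  1: recall = 93/230 = 0.4043
  2: recall = 421/580 = 0.7259
Mean = (0.7749 + 0.4043 + 0.7259) / 3 = 0.635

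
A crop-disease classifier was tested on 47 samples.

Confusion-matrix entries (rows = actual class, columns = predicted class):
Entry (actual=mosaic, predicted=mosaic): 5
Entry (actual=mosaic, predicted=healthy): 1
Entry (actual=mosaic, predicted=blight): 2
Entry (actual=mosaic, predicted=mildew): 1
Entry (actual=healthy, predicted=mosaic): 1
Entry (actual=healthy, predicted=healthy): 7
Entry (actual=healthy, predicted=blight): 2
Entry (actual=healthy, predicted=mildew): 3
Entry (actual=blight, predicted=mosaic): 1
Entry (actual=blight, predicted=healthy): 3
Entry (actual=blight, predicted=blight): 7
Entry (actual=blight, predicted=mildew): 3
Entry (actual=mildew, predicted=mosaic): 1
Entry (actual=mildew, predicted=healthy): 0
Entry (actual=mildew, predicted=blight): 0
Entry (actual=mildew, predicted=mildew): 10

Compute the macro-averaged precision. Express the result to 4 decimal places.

0.6215

Per-class precision (TP/(TP+FP)):
  mosaic: TP=5, FP=1+1+1=3 → 5/8 = 0.62500
  healthy: TP=7, FP=1+3+0=4 → 7/11 = 0.63636
  blight: TP=7, FP=2+2+0=4 → 7/11 = 0.63636
  mildew: TP=10, FP=1+3+3=7 → 10/17 = 0.58824
Macro-precision = mean = (0.62500 + 0.63636 + 0.63636 + 0.58824) / 4 = 0.6215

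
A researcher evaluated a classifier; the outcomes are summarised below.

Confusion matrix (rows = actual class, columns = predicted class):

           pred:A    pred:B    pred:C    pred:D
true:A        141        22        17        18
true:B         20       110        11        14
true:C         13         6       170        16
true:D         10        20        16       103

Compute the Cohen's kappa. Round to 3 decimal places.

0.653

Observed agreement pₒ = trace/N = 524/707 = 0.7412
Expected agreement pₑ = Σ (rowᵢ·colᵢ)/N² = (198·184 + 155·158 + 205·214 + 149·151)/707² = 0.2547
κ = (pₒ − pₑ)/(1 − pₑ) = (0.7412 − 0.2547)/(1 − 0.2547) = 0.653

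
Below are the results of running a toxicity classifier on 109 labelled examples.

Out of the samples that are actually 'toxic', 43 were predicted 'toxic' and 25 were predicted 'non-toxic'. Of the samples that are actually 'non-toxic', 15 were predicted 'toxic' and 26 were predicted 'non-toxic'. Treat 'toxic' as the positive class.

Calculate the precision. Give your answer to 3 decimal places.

Precision = TP/(TP+FP) = 43/(43+15) = 43/58 = 0.741

0.741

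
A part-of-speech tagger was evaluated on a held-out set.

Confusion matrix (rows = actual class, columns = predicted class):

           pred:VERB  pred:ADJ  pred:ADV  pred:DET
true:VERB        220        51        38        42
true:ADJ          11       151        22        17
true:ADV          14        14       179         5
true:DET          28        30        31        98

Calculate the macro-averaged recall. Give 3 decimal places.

0.687

Per-class recall (TP/(TP+FN)):
  VERB: TP=220, FN=51+38+42=131 → 220/351 = 0.6268
  ADJ: TP=151, FN=11+22+17=50 → 151/201 = 0.7512
  ADV: TP=179, FN=14+14+5=33 → 179/212 = 0.8443
  DET: TP=98, FN=28+30+31=89 → 98/187 = 0.5241
Macro-recall = mean = (0.6268 + 0.7512 + 0.8443 + 0.5241) / 4 = 0.687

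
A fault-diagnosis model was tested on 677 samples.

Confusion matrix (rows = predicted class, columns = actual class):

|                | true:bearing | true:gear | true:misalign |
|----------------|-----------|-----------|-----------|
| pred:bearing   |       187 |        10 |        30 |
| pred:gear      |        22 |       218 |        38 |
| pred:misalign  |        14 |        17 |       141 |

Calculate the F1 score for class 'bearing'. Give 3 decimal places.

0.831

One-vs-rest for 'bearing': TP = diagonal; FP = other classes predicted 'bearing'; FN = 'bearing' predicted as other.
F1 score = 2·TP/(2·TP+FP+FN).
bearing: TP=187, FP=10+30=40, FN=22+14=36 → 374/450 = 0.8311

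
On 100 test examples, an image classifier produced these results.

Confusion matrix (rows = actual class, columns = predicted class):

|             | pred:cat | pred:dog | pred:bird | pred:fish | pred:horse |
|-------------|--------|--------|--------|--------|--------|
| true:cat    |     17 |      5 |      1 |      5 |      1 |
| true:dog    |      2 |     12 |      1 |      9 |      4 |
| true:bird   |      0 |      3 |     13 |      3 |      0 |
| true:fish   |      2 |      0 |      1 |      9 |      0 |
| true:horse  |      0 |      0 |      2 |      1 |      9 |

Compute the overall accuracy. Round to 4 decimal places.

Accuracy = trace / total = (17+12+13+9+9=60) / 100 = 60/100 = 0.6000

0.6000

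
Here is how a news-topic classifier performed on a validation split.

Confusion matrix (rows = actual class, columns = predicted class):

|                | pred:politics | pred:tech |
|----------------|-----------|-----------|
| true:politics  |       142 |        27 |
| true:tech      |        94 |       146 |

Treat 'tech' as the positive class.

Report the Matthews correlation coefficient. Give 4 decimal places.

0.4471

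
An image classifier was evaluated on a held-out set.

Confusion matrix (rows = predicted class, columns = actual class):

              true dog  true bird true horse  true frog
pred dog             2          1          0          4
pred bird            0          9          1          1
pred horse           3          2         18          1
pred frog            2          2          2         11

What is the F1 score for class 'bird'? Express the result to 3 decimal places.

F1 score = 2·TP/(2·TP+FP+FN).
bird: TP=9, FP=0+1+1=2, FN=1+2+2=5 → 18/25 = 0.7200

0.720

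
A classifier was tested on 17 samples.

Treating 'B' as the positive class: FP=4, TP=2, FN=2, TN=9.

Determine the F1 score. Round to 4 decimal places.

0.4000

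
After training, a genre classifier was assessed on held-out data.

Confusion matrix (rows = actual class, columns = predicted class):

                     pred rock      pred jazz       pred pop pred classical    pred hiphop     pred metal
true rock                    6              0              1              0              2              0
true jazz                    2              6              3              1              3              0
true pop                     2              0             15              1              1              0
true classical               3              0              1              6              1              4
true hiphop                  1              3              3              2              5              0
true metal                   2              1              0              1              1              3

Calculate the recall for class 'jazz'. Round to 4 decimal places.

One-vs-rest for 'jazz': TP = diagonal; FP = other classes predicted 'jazz'; FN = 'jazz' predicted as other.
recall = TP/(TP+FN).
jazz: TP=6, FN=2+3+1+3+0=9 → 6/15 = 0.40000

0.4000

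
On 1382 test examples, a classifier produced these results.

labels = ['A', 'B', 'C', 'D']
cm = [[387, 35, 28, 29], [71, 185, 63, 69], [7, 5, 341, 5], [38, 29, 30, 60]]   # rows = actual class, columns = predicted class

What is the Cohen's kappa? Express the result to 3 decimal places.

Observed agreement pₒ = trace/N = 973/1382 = 0.7041
Expected agreement pₑ = Σ (rowᵢ·colᵢ)/N² = (479·503 + 388·254 + 358·462 + 157·163)/1382² = 0.2777
κ = (pₒ − pₑ)/(1 − pₑ) = (0.7041 − 0.2777)/(1 − 0.2777) = 0.590

0.590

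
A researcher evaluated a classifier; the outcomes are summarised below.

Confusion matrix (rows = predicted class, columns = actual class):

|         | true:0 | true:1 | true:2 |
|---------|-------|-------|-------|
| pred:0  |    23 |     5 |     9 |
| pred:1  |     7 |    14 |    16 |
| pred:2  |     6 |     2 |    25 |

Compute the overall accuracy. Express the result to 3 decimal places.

Accuracy = trace / total = (23+14+25=62) / 107 = 62/107 = 0.579

0.579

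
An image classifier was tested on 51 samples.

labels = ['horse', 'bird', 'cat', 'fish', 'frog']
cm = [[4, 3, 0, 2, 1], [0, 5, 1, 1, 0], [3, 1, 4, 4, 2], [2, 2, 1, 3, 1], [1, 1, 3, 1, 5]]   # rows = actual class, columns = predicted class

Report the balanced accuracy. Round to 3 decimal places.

0.438

Balanced accuracy = mean of per-class recall.
  horse: recall = 4/10 = 0.4000
  bird: recall = 5/7 = 0.7143
  cat: recall = 4/14 = 0.2857
  fish: recall = 3/9 = 0.3333
  frog: recall = 5/11 = 0.4545
Mean = (0.4000 + 0.7143 + 0.2857 + 0.3333 + 0.4545) / 5 = 0.438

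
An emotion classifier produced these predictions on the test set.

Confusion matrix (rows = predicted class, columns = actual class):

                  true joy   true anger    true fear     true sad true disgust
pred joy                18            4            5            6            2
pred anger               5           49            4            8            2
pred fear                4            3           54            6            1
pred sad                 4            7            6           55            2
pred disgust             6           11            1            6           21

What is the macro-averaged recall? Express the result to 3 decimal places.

Per-class recall (TP/(TP+FN)):
  joy: TP=18, FN=5+4+4+6=19 → 18/37 = 0.4865
  anger: TP=49, FN=4+3+7+11=25 → 49/74 = 0.6622
  fear: TP=54, FN=5+4+6+1=16 → 54/70 = 0.7714
  sad: TP=55, FN=6+8+6+6=26 → 55/81 = 0.6790
  disgust: TP=21, FN=2+2+1+2=7 → 21/28 = 0.7500
Macro-recall = mean = (0.4865 + 0.6622 + 0.7714 + 0.6790 + 0.7500) / 5 = 0.670

0.670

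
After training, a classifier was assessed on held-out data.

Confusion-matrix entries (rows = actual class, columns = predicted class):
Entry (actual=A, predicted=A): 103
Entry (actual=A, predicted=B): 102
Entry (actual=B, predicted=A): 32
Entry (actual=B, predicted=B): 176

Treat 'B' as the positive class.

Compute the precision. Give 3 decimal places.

0.633

Precision = TP/(TP+FP) = 176/(176+102) = 176/278 = 0.633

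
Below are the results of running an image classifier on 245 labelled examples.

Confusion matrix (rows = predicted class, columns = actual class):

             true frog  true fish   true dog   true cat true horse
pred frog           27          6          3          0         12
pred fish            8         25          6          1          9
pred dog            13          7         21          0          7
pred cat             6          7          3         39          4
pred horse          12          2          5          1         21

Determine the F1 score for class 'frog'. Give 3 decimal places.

0.474

Treat 'frog' as positive and all other classes as negative.
F1 score = 2·TP/(2·TP+FP+FN).
frog: TP=27, FP=6+3+0+12=21, FN=8+13+6+12=39 → 54/114 = 0.4737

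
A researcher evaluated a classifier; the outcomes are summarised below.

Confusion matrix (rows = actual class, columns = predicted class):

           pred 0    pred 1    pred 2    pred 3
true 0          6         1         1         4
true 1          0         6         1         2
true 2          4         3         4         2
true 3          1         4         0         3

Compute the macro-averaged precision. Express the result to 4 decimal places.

Per-class precision (TP/(TP+FP)):
  0: TP=6, FP=0+4+1=5 → 6/11 = 0.54545
  1: TP=6, FP=1+3+4=8 → 6/14 = 0.42857
  2: TP=4, FP=1+1+0=2 → 4/6 = 0.66667
  3: TP=3, FP=4+2+2=8 → 3/11 = 0.27273
Macro-precision = mean = (0.54545 + 0.42857 + 0.66667 + 0.27273) / 4 = 0.4784

0.4784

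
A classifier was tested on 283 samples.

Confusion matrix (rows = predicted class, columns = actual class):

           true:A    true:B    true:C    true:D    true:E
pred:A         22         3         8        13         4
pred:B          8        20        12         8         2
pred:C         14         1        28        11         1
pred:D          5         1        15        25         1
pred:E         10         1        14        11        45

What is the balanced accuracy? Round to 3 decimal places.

0.544

Balanced accuracy = mean of per-class recall.
  A: recall = 22/59 = 0.3729
  B: recall = 20/26 = 0.7692
  C: recall = 28/77 = 0.3636
  D: recall = 25/68 = 0.3676
  E: recall = 45/53 = 0.8491
Mean = (0.3729 + 0.7692 + 0.3636 + 0.3676 + 0.8491) / 5 = 0.544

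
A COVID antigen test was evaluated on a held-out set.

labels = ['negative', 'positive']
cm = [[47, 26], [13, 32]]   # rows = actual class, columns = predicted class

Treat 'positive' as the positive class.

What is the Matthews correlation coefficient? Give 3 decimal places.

0.345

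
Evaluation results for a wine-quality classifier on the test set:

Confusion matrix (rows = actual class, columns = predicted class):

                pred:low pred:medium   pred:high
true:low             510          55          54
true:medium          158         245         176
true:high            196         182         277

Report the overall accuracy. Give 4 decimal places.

0.5569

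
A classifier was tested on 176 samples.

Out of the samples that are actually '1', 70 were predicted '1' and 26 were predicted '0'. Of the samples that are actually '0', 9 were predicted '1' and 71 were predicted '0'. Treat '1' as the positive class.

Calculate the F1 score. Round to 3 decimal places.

0.800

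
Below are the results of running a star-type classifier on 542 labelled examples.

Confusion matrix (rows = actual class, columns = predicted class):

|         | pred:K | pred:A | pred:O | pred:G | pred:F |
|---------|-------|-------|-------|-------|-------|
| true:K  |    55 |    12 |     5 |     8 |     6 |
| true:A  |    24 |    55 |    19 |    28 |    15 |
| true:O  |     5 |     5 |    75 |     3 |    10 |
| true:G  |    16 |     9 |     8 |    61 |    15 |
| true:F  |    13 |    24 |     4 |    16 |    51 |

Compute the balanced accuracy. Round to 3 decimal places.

0.565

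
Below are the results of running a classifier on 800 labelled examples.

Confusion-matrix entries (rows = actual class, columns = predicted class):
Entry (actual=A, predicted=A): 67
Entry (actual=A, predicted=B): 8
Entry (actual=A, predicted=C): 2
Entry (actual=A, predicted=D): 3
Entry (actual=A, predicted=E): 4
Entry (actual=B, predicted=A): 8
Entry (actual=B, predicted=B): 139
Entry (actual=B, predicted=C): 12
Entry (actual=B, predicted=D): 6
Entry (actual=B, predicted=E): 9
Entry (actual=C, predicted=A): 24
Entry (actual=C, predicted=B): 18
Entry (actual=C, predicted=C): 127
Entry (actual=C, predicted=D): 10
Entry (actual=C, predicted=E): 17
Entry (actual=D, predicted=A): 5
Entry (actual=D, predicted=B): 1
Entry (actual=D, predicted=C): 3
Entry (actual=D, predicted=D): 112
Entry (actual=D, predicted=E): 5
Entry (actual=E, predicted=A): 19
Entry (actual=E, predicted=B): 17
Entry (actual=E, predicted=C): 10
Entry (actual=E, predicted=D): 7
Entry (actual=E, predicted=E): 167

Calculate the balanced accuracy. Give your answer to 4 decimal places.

0.7785

Balanced accuracy = mean of per-class recall.
  A: recall = 67/84 = 0.79762
  B: recall = 139/174 = 0.79885
  C: recall = 127/196 = 0.64796
  D: recall = 112/126 = 0.88889
  E: recall = 167/220 = 0.75909
Mean = (0.79762 + 0.79885 + 0.64796 + 0.88889 + 0.75909) / 5 = 0.7785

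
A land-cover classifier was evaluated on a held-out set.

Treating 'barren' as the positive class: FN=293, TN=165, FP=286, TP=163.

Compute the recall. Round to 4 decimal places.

0.3575

Recall = TP/(TP+FN) = 163/(163+293) = 163/456 = 0.3575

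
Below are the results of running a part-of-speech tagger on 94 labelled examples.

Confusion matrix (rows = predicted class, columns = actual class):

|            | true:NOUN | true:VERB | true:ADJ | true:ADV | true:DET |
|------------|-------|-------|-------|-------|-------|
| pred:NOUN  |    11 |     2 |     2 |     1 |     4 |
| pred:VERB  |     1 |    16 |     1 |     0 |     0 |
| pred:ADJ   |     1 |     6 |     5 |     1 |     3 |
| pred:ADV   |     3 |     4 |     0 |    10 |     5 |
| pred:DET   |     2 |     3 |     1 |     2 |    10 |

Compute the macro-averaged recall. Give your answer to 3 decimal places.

0.570

Per-class recall (TP/(TP+FN)):
  NOUN: TP=11, FN=1+1+3+2=7 → 11/18 = 0.6111
  VERB: TP=16, FN=2+6+4+3=15 → 16/31 = 0.5161
  ADJ: TP=5, FN=2+1+0+1=4 → 5/9 = 0.5556
  ADV: TP=10, FN=1+0+1+2=4 → 10/14 = 0.7143
  DET: TP=10, FN=4+0+3+5=12 → 10/22 = 0.4545
Macro-recall = mean = (0.6111 + 0.5161 + 0.5556 + 0.7143 + 0.4545) / 5 = 0.570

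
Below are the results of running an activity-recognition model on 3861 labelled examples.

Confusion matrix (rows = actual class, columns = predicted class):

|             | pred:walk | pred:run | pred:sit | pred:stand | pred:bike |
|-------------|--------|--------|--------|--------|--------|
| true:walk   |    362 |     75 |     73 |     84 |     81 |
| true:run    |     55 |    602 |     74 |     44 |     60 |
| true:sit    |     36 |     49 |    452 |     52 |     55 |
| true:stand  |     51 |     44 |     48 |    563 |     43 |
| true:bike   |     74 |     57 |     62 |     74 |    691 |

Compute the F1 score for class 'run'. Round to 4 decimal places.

0.7244

Treat 'run' as positive and all other classes as negative.
F1 score = 2·TP/(2·TP+FP+FN).
run: TP=602, FP=75+49+44+57=225, FN=55+74+44+60=233 → 1204/1662 = 0.72443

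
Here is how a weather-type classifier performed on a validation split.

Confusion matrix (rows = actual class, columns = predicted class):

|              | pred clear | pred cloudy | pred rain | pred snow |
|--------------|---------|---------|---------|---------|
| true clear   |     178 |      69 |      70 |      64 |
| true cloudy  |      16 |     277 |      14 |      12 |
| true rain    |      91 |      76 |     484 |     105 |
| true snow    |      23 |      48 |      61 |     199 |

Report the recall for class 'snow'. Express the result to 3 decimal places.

One-vs-rest for 'snow': TP = diagonal; FP = other classes predicted 'snow'; FN = 'snow' predicted as other.
recall = TP/(TP+FN).
snow: TP=199, FN=23+48+61=132 → 199/331 = 0.6012

0.601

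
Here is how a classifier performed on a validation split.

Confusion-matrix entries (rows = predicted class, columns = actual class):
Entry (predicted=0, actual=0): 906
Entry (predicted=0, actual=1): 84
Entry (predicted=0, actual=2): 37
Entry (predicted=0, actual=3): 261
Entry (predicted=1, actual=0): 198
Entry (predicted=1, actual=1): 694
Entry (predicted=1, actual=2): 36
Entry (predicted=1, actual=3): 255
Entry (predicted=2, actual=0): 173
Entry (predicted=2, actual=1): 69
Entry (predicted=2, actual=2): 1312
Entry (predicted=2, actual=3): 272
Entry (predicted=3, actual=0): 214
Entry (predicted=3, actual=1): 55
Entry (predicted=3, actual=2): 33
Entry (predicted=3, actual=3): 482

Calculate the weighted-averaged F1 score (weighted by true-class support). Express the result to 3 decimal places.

0.653

Per-class F1 score (2·TP/(2·TP+FP+FN)):
  0: TP=906, FP=84+37+261=382, FN=198+173+214=585 → 1812/2779 = 0.6520
  1: TP=694, FP=198+36+255=489, FN=84+69+55=208 → 1388/2085 = 0.6657
  2: TP=1312, FP=173+69+272=514, FN=37+36+33=106 → 2624/3244 = 0.8089
  3: TP=482, FP=214+55+33=302, FN=261+255+272=788 → 964/2054 = 0.4693
Weighted-F1 score = Σ (supportᵢ/N)·F1 scoreᵢ with N=5081: (1491/5081)·0.6520 + (902/5081)·0.6657 + (1418/5081)·0.8089 + (1270/5081)·0.4693 = 0.653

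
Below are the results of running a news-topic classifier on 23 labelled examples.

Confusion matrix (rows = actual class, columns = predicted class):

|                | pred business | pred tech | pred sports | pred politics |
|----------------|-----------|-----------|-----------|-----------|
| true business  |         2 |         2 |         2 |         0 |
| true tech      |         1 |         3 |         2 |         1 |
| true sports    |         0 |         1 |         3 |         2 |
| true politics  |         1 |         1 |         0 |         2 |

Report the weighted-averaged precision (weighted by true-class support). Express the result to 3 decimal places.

Per-class precision (TP/(TP+FP)):
  business: TP=2, FP=1+0+1=2 → 2/4 = 0.5000
  tech: TP=3, FP=2+1+1=4 → 3/7 = 0.4286
  sports: TP=3, FP=2+2+0=4 → 3/7 = 0.4286
  politics: TP=2, FP=0+1+2=3 → 2/5 = 0.4000
Weighted-precision = Σ (supportᵢ/N)·precisionᵢ with N=23: (6/23)·0.5000 + (7/23)·0.4286 + (6/23)·0.4286 + (4/23)·0.4000 = 0.442

0.442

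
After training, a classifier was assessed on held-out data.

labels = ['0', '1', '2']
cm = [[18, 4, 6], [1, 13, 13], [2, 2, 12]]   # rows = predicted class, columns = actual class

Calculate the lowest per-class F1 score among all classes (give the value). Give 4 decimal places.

Per-class F1 score (2·TP/(2·TP+FP+FN)):
  0: TP=18, FP=4+6=10, FN=1+2=3 → 36/49 = 0.73469
  1: TP=13, FP=1+13=14, FN=4+2=6 → 26/46 = 0.56522
  2: TP=12, FP=2+2=4, FN=6+13=19 → 24/47 = 0.51064
Lowest is class '2' with F1 score = 0.5106.

0.5106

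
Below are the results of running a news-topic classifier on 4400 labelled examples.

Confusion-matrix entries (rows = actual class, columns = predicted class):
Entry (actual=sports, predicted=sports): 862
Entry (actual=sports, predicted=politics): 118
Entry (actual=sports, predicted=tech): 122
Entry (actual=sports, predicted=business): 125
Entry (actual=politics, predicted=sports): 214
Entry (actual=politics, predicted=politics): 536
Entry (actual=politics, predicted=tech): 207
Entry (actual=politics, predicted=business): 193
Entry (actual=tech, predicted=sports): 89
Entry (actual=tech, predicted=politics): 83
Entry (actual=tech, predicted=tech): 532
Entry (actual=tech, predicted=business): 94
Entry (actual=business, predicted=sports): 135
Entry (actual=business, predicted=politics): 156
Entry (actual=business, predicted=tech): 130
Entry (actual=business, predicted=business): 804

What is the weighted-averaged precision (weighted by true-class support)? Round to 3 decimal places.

0.623

Per-class precision (TP/(TP+FP)):
  sports: TP=862, FP=214+89+135=438 → 862/1300 = 0.6631
  politics: TP=536, FP=118+83+156=357 → 536/893 = 0.6002
  tech: TP=532, FP=122+207+130=459 → 532/991 = 0.5368
  business: TP=804, FP=125+193+94=412 → 804/1216 = 0.6612
Weighted-precision = Σ (supportᵢ/N)·precisionᵢ with N=4400: (1227/4400)·0.6631 + (1150/4400)·0.6002 + (798/4400)·0.5368 + (1225/4400)·0.6612 = 0.623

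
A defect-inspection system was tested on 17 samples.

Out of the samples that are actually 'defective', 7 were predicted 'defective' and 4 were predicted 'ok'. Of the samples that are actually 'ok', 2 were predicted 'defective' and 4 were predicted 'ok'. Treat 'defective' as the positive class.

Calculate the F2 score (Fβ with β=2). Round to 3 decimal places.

0.660

Fβ = (1+β²)·TP / ((1+β²)·TP + β²·FN + FP), with β²=4
= 5·7 / (5·7 + 4·4 + 2) = 0.660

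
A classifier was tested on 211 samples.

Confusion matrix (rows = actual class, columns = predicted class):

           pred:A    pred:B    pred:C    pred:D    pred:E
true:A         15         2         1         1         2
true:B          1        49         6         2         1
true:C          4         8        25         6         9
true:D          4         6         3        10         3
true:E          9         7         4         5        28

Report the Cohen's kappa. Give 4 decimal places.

Observed agreement pₒ = trace/N = 127/211 = 0.60190
Expected agreement pₑ = Σ (rowᵢ·colᵢ)/N² = (21·33 + 59·72 + 52·39 + 26·24 + 53·43)/211² = 0.22174
κ = (pₒ − pₑ)/(1 − pₑ) = (0.60190 − 0.22174)/(1 − 0.22174) = 0.4885

0.4885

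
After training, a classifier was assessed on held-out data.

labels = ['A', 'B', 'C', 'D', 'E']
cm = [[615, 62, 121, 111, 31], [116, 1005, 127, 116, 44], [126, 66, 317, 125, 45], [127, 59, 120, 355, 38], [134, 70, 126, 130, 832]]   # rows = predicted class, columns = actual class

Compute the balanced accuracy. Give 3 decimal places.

0.600

Balanced accuracy = mean of per-class recall.
  A: recall = 615/1118 = 0.5501
  B: recall = 1005/1262 = 0.7964
  C: recall = 317/811 = 0.3909
  D: recall = 355/837 = 0.4241
  E: recall = 832/990 = 0.8404
Mean = (0.5501 + 0.7964 + 0.3909 + 0.4241 + 0.8404) / 5 = 0.600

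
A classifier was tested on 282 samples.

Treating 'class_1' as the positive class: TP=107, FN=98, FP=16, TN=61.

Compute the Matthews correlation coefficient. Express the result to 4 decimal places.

0.2822

MCC = (TP·TN − FP·FN) / √((TP+FP)(TP+FN)(TN+FP)(TN+FN))
Numerator = 107·61 − 16·98 = 4959
Denominator = √(123·205·77·159) = √308707245 = 17570.0667
MCC = 4959 / 17570.0667 = 0.2822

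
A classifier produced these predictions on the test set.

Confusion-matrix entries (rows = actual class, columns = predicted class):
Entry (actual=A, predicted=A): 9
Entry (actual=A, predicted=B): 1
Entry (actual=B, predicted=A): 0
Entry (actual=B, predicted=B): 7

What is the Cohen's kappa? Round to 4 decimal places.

Observed agreement pₒ = trace/N = 16/17 = 0.94118
Expected agreement pₑ = Σ (rowᵢ·colᵢ)/N² = (10·9 + 7·8)/17² = 0.50519
κ = (pₒ − pₑ)/(1 − pₑ) = (0.94118 − 0.50519)/(1 − 0.50519) = 0.8811

0.8811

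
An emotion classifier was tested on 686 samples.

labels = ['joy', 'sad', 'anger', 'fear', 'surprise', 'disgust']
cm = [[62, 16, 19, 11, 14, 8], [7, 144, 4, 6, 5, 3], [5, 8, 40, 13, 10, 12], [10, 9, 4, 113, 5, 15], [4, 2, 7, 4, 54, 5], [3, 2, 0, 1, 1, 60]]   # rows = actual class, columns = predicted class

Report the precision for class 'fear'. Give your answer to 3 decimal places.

0.764

Take TP from the diagonal, FP from the rest of the 'fear' prediction marginal, FN from the rest of the 'fear' actual marginal.
precision = TP/(TP+FP).
fear: TP=113, FP=11+6+13+4+1=35 → 113/148 = 0.7635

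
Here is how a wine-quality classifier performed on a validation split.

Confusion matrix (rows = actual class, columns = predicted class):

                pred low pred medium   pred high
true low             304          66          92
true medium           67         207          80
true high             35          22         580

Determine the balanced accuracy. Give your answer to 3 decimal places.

0.718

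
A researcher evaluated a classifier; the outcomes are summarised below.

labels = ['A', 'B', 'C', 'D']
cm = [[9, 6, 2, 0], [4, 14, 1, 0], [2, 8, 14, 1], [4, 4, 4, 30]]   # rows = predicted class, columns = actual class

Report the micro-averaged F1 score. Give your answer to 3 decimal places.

Micro-averaging pools counts across classes: ΣTP=67, ΣFP=36, ΣFN=36.
Micro-F1 score = 2·TP/(2·TP+FP+FN) on pooled counts = 0.650 (equals overall accuracy in single-label multiclass).

0.650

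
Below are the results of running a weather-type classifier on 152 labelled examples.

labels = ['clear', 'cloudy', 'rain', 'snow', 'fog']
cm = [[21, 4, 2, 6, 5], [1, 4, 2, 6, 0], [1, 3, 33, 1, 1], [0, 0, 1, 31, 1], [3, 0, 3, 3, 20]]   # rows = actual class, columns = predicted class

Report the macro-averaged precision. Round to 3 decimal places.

0.675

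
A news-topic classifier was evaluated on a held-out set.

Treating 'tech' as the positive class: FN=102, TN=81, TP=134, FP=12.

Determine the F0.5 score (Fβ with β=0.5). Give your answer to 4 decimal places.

Fβ = (1+β²)·TP / ((1+β²)·TP + β²·FN + FP), with β²=1/4
= 1.25·134 / (1.25·134 + 0.25·102 + 12) = 0.8171

0.8171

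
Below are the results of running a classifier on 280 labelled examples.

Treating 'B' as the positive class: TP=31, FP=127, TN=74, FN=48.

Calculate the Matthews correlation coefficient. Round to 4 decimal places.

-0.2173

MCC = (TP·TN − FP·FN) / √((TP+FP)(TP+FN)(TN+FP)(TN+FN))
Numerator = 31·74 − 127·48 = -3802
Denominator = √(158·79·201·122) = √306083604 = 17495.2452
MCC = -3802 / 17495.2452 = -0.2173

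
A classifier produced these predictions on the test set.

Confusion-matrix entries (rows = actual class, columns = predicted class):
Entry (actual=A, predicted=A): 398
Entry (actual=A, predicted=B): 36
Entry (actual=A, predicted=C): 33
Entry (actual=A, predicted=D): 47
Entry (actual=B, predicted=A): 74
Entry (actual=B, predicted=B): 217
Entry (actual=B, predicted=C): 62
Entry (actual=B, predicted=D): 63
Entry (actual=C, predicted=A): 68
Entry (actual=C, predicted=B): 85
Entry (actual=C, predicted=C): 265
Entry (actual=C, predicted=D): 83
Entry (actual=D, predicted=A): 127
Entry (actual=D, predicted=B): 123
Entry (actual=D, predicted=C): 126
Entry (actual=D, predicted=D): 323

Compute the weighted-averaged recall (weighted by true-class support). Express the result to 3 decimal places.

0.565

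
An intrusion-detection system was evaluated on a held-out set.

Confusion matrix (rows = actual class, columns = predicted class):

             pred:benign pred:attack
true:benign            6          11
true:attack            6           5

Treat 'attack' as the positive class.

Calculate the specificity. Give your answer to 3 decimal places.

Specificity = TN/(TN+FP) = 6/(6+11) = 0.353

0.353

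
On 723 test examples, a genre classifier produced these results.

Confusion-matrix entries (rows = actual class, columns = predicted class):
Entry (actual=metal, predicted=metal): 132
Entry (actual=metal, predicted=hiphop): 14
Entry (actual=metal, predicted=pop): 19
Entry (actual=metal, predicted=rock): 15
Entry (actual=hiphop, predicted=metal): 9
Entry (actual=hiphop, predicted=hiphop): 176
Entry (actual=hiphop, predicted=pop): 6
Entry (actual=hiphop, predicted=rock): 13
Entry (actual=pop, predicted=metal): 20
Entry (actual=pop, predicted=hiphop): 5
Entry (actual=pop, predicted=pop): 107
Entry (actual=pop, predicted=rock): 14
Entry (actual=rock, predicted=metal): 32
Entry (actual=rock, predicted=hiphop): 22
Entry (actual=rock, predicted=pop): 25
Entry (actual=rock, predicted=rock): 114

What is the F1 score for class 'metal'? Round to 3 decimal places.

One-vs-rest for 'metal': TP = diagonal; FP = other classes predicted 'metal'; FN = 'metal' predicted as other.
F1 score = 2·TP/(2·TP+FP+FN).
metal: TP=132, FP=9+20+32=61, FN=14+19+15=48 → 264/373 = 0.7078

0.708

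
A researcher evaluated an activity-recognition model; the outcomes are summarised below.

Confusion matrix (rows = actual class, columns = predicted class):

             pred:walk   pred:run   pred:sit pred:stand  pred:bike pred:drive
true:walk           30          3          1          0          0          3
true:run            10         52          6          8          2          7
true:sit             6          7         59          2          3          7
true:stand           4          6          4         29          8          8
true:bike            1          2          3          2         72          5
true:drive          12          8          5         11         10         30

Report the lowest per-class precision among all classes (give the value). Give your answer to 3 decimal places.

0.476

Per-class precision (TP/(TP+FP)):
  walk: TP=30, FP=10+6+4+1+12=33 → 30/63 = 0.4762
  run: TP=52, FP=3+7+6+2+8=26 → 52/78 = 0.6667
  sit: TP=59, FP=1+6+4+3+5=19 → 59/78 = 0.7564
  stand: TP=29, FP=0+8+2+2+11=23 → 29/52 = 0.5577
  bike: TP=72, FP=0+2+3+8+10=23 → 72/95 = 0.7579
  drive: TP=30, FP=3+7+7+8+5=30 → 30/60 = 0.5000
Lowest is class 'walk' with precision = 0.476.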